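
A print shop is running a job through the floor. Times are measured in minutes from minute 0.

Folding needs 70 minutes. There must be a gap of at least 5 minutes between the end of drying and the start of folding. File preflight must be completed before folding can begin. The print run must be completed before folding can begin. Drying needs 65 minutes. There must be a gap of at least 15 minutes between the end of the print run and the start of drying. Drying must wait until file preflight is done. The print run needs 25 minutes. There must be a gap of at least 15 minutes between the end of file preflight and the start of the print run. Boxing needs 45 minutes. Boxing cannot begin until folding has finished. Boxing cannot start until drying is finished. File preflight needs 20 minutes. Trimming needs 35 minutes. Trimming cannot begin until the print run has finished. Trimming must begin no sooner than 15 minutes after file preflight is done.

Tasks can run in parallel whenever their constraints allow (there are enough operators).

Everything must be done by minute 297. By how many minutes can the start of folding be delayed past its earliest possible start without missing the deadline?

File preflight can start immediately at minute 0; it finishes at minute 20.
After file preflight (finishes minute 20, plus 15-minute gap → minute 35), the print run can start at minute 35 and finishes at minute 60.
Drying cannot start until the print run (finishes minute 60, plus 15-minute gap → minute 75); file preflight (finishes minute 20). The controlling bound is minute 75, so drying finishes at 75 + 65 = minute 140.
Folding needs all of drying (finishes minute 140, plus 5-minute gap → minute 145); file preflight (finishes minute 20); the print run (finishes minute 60). That puts its earliest start at minute 145; it finishes at 145 + 70 = minute 215.

Working backward from the deadline:
Boxing must finish by minute 297; it takes 45 minutes, so it must start by 297 − 45 = minute 252.
Folding has to be done before boxing (must start by minute 252). That means finishing by minute 252, i.e. starting by 252 − 70 = minute 182.
So folding can start as early as minute 145 and as late as minute 182, giving 182 − 145 = 37 minutes of slack.

37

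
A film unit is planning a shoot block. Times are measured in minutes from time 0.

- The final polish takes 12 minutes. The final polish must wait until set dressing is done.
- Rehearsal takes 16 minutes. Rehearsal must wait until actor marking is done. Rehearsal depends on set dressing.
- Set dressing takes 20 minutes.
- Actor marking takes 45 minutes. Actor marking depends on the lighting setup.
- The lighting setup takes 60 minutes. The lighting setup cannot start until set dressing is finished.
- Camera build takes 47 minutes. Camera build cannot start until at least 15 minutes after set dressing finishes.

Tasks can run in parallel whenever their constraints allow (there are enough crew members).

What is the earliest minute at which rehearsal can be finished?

Nothing blocks set dressing, so it runs from minute 0 to minute 20.
After set dressing (finishes minute 20), the lighting setup can start at minute 20 and finishes at minute 80.
After the lighting setup (finishes minute 80), actor marking can start at minute 80 and finishes at minute 125.
Rehearsal has to wait for actor marking (finishes minute 125); set dressing (finishes minute 20). The latest of these is minute 125, so rehearsal runs minute 125 to 125 + 16 = minute 141.

141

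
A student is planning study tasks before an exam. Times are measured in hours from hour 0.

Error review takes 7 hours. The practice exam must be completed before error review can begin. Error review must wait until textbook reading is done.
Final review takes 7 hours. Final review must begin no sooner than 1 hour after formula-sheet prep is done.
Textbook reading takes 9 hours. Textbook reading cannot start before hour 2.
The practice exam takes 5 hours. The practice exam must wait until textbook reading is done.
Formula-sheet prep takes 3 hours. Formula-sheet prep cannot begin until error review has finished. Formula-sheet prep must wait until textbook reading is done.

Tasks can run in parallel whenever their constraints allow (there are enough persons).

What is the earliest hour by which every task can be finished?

34

After its own release at hour 2, textbook reading can start at hour 2 and finishes at hour 11.
The practice exam cannot begin until textbook reading (finishes hour 11). It runs from hour 11 to 11 + 5 = hour 16.
Error review has to wait for the practice exam (finishes hour 16); textbook reading (finishes hour 11). The latest of these is hour 16, so error review runs hour 16 to 16 + 7 = hour 23.
Formula-sheet prep has to wait for error review (finishes hour 23); textbook reading (finishes hour 11). The latest of these is hour 23, so formula-sheet prep runs hour 23 to 23 + 3 = hour 26.
Final review cannot begin until formula-sheet prep (finishes hour 26, plus 1-hour gap → hour 27). It runs from hour 27 to 27 + 7 = hour 34.
All tasks are finished once the last one completes. Finish times: Textbook reading at 11, The practice exam at 16, Error review at 23, Formula-sheet prep at 26, Final review at 34. The latest is hour 34.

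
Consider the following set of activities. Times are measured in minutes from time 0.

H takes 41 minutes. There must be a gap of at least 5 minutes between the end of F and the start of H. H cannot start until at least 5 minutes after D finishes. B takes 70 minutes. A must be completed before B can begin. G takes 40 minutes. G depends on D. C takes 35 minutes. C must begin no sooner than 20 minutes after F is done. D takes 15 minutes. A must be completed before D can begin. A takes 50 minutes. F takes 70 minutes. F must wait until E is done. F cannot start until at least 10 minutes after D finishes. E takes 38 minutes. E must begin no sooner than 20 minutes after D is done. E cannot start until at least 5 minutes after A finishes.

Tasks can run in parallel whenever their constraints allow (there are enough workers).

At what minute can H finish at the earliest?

A can start immediately at minute 0; it finishes at minute 50.
After A (finishes minute 50), D can start at minute 50 and finishes at minute 65.
E needs all of D (finishes minute 65, plus 20-minute gap → minute 85); A (finishes minute 50, plus 5-minute gap → minute 55). That puts its earliest start at minute 85; it finishes at 85 + 38 = minute 123.
For F: E (finishes minute 123); D (finishes minute 65, plus 10-minute gap → minute 75). Taking the maximum gives a start of minute 123, and it finishes at 123 + 70 = minute 193.
H cannot start until F (finishes minute 193, plus 5-minute gap → minute 198); D (finishes minute 65, plus 5-minute gap → minute 70). The controlling bound is minute 198, so H finishes at 198 + 41 = minute 239.

239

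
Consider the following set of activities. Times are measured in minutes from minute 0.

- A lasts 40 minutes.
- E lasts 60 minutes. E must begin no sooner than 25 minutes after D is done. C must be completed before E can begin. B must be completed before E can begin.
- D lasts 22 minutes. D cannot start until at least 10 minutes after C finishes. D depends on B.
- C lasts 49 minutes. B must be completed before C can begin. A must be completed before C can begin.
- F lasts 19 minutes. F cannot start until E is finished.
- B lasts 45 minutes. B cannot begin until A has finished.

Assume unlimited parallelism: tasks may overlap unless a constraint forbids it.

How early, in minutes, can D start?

A can start immediately at minute 0; it finishes at minute 40.
B waits on A (finishes minute 40), so it starts at minute 40 and finishes at 40 + 45 = minute 85.
For C: B (finishes minute 85); A (finishes minute 40). Taking the maximum gives a start of minute 85, and it finishes at 85 + 49 = minute 134.
D waits on C (finishes minute 134, plus 10-minute gap → minute 144); B (finishes minute 85). The latest of these is minute 144, which is the earliest D can start.

144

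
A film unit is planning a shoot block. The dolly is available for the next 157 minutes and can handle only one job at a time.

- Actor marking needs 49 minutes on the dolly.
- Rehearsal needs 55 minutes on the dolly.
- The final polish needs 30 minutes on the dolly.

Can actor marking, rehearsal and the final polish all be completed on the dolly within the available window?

Yes

Running back to back, the jobs need 49 + 55 + 30 = 134 minutes on the dolly.
Since 134 ≤ 157, they fit within the window.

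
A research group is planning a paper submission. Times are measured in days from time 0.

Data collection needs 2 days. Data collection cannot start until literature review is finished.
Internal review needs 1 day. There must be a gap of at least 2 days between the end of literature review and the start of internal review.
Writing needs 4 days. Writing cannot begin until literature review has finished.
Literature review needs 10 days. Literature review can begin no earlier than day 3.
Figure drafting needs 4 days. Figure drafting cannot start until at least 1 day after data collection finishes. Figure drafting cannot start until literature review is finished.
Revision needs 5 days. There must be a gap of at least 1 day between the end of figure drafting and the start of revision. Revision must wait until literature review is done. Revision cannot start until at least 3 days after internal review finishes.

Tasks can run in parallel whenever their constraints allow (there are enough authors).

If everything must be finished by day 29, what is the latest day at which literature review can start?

6

Revision has no dependents, so it just needs to finish by day 29. Starting by 29 − 5 = day 24 achieves that.
Figure drafting feeds into revision (must start by day 24, minus 1-day gap → day 23); so figure drafting must finish by day 23 and therefore start by day 19.
Data collection must finish before figure drafting (must start by day 19, minus 1-day gap → day 18). With a 2-day duration, data collection must start by 18 − 2 = day 16.
To finish by day 29, writing (duration 4) must start no later than day 25.
Since revision (must start by day 24, minus 3-day gap → day 21) depends on it, internal review must finish by day 21. Backing off its 1-day duration gives a latest start of day 20.
Literature review has several dependents: data collection (must start by day 16); figure drafting (must start by day 19); writing (must start by day 25); internal review (must start by day 20, minus 2-day gap → day 18); revision (must start by day 24). The earliest of those limits is day 16, so literature review must start by 16 − 10 = day 6.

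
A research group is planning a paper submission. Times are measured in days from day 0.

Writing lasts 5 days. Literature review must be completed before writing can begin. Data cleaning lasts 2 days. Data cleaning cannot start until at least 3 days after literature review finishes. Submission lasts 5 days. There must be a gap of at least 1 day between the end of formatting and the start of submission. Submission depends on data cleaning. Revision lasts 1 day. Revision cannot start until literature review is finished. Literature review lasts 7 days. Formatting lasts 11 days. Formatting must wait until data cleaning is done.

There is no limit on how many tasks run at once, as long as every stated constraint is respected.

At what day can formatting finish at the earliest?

23

Literature review can start immediately at day 0; it finishes at day 7.
Data cleaning cannot begin until literature review (finishes day 7, plus 3-day gap → day 10). It runs from day 10 to 10 + 2 = day 12.
Formatting waits on data cleaning (finishes day 12), so it starts at day 12 and finishes at 12 + 11 = day 23.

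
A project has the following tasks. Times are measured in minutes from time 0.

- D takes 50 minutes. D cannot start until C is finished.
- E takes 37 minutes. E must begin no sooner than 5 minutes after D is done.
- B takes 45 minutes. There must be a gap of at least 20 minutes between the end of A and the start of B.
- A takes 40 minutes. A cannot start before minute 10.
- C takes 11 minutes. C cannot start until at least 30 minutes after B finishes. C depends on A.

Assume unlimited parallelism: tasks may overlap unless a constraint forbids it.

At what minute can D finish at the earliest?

206

After its own release at minute 10, A can start at minute 10 and finishes at minute 50.
B cannot begin until A (finishes minute 50, plus 20-minute gap → minute 70). It runs from minute 70 to 70 + 45 = minute 115.
C has to wait for B (finishes minute 115, plus 30-minute gap → minute 145); A (finishes minute 50). The latest of these is minute 145, so C runs minute 145 to 145 + 11 = minute 156.
D cannot begin until C (finishes minute 156). It runs from minute 156 to 156 + 50 = minute 206.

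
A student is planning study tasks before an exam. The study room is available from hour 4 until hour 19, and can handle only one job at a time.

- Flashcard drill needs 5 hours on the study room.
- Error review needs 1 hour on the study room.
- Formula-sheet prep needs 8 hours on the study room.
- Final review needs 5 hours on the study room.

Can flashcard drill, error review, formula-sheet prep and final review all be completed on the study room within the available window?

The study room window is 19 − 4 = 15 hours.
Running back to back, the jobs need 5 + 1 + 8 + 5 = 19 hours on the study room.
Since 19 > 15, they cannot all fit.

No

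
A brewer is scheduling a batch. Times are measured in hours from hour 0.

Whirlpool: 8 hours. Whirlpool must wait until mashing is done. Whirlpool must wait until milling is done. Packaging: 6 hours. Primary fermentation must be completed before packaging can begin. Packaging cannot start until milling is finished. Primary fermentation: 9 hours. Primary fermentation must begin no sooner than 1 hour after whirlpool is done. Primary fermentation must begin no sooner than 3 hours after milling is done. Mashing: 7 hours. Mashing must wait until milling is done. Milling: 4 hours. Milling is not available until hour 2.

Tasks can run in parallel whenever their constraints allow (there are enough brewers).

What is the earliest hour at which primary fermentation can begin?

After its own release at hour 2, milling can start at hour 2 and finishes at hour 6.
After milling (finishes hour 6), mashing can start at hour 6 and finishes at hour 13.
Whirlpool has to wait for mashing (finishes hour 13); milling (finishes hour 6). The latest of these is hour 13, so whirlpool runs hour 13 to 13 + 8 = hour 21.
Primary fermentation waits on whirlpool (finishes hour 21, plus 1-hour gap → hour 22); milling (finishes hour 6, plus 3-hour gap → hour 9). The latest of these is hour 22, which is the earliest primary fermentation can start.

22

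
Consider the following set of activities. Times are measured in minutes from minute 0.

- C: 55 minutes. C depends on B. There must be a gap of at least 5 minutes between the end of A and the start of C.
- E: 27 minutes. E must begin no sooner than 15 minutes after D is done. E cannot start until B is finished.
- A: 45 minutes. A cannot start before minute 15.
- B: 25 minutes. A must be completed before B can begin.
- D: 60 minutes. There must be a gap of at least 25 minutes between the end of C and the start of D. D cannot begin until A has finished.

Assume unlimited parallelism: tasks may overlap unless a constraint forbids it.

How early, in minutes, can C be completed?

140

A waits on its own release at minute 15, so it starts at minute 15 and finishes at 15 + 45 = minute 60.
B waits on A (finishes minute 60), so it starts at minute 60 and finishes at 60 + 25 = minute 85.
C has to wait for B (finishes minute 85); A (finishes minute 60, plus 5-minute gap → minute 65). The latest of these is minute 85, so C runs minute 85 to 85 + 55 = minute 140.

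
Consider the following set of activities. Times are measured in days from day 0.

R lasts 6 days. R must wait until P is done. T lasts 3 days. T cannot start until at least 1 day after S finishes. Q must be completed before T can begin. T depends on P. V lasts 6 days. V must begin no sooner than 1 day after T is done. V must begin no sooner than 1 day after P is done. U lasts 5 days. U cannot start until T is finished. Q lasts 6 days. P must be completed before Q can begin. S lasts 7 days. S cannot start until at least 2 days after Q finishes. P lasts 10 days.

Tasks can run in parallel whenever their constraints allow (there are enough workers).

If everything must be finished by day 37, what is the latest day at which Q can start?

11

U has no dependents, so it just needs to finish by day 37. Starting by 37 − 5 = day 32 achieves that.
To finish by day 37, V (duration 6) must start no later than day 31.
T has several dependents: U (must start by day 32); V (must start by day 31, minus 1-day gap → day 30). The earliest of those limits is day 30, so T must start by 30 − 3 = day 27.
S feeds into T (must start by day 27, minus 1-day gap → day 26); so S must finish by day 26 and therefore start by day 19.
Q feeds S (must start by day 19, minus 2-day gap → day 17); T (must start by day 27). Taking the minimum, Q must finish by day 17 and start by 17 − 6 = day 11.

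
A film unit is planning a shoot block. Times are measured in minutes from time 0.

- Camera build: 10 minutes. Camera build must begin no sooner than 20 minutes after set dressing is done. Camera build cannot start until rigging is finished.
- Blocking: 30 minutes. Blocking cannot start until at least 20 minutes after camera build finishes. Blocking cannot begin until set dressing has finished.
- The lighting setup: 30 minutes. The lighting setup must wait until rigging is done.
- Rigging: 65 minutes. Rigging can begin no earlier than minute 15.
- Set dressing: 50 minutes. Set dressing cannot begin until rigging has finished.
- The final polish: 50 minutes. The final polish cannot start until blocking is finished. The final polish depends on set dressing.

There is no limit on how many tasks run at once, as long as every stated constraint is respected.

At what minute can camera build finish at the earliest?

After its own release at minute 15, rigging can start at minute 15 and finishes at minute 80.
After rigging (finishes minute 80), set dressing can start at minute 80 and finishes at minute 130.
Camera build cannot start until set dressing (finishes minute 130, plus 20-minute gap → minute 150); rigging (finishes minute 80). The controlling bound is minute 150, so camera build finishes at 150 + 10 = minute 160.

160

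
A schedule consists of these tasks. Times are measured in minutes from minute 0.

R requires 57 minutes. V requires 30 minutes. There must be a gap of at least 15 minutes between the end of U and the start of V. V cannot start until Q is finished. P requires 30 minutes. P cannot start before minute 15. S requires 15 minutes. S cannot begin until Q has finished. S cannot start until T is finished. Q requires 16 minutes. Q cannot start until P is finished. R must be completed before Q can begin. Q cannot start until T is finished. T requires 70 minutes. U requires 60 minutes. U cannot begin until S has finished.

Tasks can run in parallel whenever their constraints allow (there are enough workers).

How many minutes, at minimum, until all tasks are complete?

206

T has no prerequisites, so it starts at minute 0 and finishes at minute 70.
Nothing blocks R, so it runs from minute 0 to minute 57.
P cannot begin until its own release at minute 15. It runs from minute 15 to 15 + 30 = minute 45.
For Q: P (finishes minute 45); R (finishes minute 57); T (finishes minute 70). Taking the maximum gives a start of minute 70, and it finishes at 70 + 16 = minute 86.
S needs all of Q (finishes minute 86); T (finishes minute 70). That puts its earliest start at minute 86; it finishes at 86 + 15 = minute 101.
U cannot begin until S (finishes minute 101). It runs from minute 101 to 101 + 60 = minute 161.
V needs all of U (finishes minute 161, plus 15-minute gap → minute 176); Q (finishes minute 86). That puts its earliest start at minute 176; it finishes at 176 + 30 = minute 206.
All tasks are finished once the last one completes. Finish times: P at 45, Q at 86, R at 57, S at 101, T at 70, U at 161, V at 206. The latest is minute 206.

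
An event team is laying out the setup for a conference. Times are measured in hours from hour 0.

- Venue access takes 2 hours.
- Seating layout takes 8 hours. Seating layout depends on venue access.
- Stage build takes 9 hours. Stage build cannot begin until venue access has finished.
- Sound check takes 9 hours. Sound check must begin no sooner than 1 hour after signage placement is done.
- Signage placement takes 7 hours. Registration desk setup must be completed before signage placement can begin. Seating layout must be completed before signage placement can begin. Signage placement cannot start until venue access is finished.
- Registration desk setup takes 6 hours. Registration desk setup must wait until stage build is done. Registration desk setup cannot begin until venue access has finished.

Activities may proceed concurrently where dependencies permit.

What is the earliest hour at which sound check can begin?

Venue access can start immediately at hour 0; it finishes at hour 2.
Seating layout cannot begin until venue access (finishes hour 2). It runs from hour 2 to 2 + 8 = hour 10.
Stage build cannot begin until venue access (finishes hour 2). It runs from hour 2 to 2 + 9 = hour 11.
Registration desk setup needs all of stage build (finishes hour 11); venue access (finishes hour 2). That puts its earliest start at hour 11; it finishes at 11 + 6 = hour 17.
For signage placement: registration desk setup (finishes hour 17); seating layout (finishes hour 10); venue access (finishes hour 2). Taking the maximum gives a start of hour 17, and it finishes at 17 + 7 = hour 24.
Sound check waits on signage placement (finishes hour 24, plus 1-hour gap → hour 25), so the earliest it can start is hour 25.

25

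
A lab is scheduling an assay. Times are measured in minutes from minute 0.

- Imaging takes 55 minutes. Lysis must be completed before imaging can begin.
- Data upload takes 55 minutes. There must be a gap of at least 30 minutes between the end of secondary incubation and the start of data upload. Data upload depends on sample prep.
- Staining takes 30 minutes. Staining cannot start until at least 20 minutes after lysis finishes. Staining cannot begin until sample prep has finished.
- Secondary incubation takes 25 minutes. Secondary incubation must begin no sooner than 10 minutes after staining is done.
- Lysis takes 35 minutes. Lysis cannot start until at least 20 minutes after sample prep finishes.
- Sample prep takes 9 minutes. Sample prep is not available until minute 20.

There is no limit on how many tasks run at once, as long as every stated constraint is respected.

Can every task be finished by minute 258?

Yes

Sample prep waits on its own release at minute 20, so it starts at minute 20 and finishes at 20 + 9 = minute 29.
Lysis cannot begin until sample prep (finishes minute 29, plus 20-minute gap → minute 49). It runs from minute 49 to 49 + 35 = minute 84.
After lysis (finishes minute 84), imaging can start at minute 84 and finishes at minute 139.
For staining: lysis (finishes minute 84, plus 20-minute gap → minute 104); sample prep (finishes minute 29). Taking the maximum gives a start of minute 104, and it finishes at 104 + 30 = minute 134.
Secondary incubation waits on staining (finishes minute 134, plus 10-minute gap → minute 144), so it starts at minute 144 and finishes at 144 + 25 = minute 169.
Data upload needs all of secondary incubation (finishes minute 169, plus 30-minute gap → minute 199); sample prep (finishes minute 29). That puts its earliest start at minute 199; it finishes at 199 + 55 = minute 254.
Every task is finished by minute 254, which is no later than the deadline of 258, so the schedule is feasible.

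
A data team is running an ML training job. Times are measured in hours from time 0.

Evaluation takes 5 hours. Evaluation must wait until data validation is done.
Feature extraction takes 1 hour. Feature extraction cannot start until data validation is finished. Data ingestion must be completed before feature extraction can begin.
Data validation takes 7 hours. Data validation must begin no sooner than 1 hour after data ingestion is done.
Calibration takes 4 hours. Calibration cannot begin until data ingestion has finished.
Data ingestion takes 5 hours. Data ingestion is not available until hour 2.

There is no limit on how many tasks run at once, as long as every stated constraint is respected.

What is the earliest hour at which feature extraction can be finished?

Data ingestion waits on its own release at hour 2, so it starts at hour 2 and finishes at 2 + 5 = hour 7.
After data ingestion (finishes hour 7, plus 1-hour gap → hour 8), data validation can start at hour 8 and finishes at hour 15.
For feature extraction: data validation (finishes hour 15); data ingestion (finishes hour 7). Taking the maximum gives a start of hour 15, and it finishes at 15 + 1 = hour 16.

16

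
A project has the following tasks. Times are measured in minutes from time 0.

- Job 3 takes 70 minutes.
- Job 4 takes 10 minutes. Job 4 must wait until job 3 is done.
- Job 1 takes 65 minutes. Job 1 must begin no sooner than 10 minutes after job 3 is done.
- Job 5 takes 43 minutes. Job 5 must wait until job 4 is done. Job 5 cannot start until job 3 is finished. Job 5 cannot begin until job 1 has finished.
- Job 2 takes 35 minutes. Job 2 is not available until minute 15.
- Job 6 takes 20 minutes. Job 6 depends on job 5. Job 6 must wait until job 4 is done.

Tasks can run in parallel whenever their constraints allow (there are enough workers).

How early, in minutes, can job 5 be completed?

Job 3 can start immediately at minute 0; it finishes at minute 70.
Job 4 cannot begin until job 3 (finishes minute 70). It runs from minute 70 to 70 + 10 = minute 80.
Job 1 cannot begin until job 3 (finishes minute 70, plus 10-minute gap → minute 80). It runs from minute 80 to 80 + 65 = minute 145.
For job 5: job 4 (finishes minute 80); job 3 (finishes minute 70); job 1 (finishes minute 145). Taking the maximum gives a start of minute 145, and it finishes at 145 + 43 = minute 188.

188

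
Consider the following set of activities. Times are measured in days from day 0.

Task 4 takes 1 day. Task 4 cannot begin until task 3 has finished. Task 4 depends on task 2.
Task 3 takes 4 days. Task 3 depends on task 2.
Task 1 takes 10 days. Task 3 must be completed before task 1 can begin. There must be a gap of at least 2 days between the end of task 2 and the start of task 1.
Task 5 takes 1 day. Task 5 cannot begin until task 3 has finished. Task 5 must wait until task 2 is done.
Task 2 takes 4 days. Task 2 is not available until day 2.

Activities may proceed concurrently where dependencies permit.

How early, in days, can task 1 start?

Task 2 cannot begin until its own release at day 2. It runs from day 2 to 2 + 4 = day 6.
After task 2 (finishes day 6), task 3 can start at day 6 and finishes at day 10.
Task 1 waits on task 3 (finishes day 10); task 2 (finishes day 6, plus 2-day gap → day 8). The latest of these is day 10, which is the earliest task 1 can start.

10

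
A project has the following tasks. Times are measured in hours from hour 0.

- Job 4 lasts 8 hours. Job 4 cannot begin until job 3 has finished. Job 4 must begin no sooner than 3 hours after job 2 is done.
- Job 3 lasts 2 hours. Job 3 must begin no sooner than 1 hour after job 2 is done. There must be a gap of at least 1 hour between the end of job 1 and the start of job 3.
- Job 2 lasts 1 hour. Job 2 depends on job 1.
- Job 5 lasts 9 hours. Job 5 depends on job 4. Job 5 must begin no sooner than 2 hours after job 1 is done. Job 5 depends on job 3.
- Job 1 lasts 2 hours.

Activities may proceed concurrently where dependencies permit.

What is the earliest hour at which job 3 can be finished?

6

Job 1 has no prerequisites, so it starts at hour 0 and finishes at hour 2.
Job 2 waits on job 1 (finishes hour 2), so it starts at hour 2 and finishes at 2 + 1 = hour 3.
Job 3 needs all of job 2 (finishes hour 3, plus 1-hour gap → hour 4); job 1 (finishes hour 2, plus 1-hour gap → hour 3). That puts its earliest start at hour 4; it finishes at 4 + 2 = hour 6.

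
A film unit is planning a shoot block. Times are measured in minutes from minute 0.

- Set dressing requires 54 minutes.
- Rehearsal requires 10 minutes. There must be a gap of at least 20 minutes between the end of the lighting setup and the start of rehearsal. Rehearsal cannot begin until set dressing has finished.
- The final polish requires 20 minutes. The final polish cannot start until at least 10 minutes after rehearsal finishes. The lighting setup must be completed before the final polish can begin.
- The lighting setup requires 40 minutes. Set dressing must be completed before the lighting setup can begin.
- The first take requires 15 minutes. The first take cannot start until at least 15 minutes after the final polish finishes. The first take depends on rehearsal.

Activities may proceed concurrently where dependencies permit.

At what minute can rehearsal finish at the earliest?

Set dressing has no prerequisites, so it starts at minute 0 and finishes at minute 54.
The lighting setup waits on set dressing (finishes minute 54), so it starts at minute 54 and finishes at 54 + 40 = minute 94.
Rehearsal cannot start until the lighting setup (finishes minute 94, plus 20-minute gap → minute 114); set dressing (finishes minute 54). The controlling bound is minute 114, so rehearsal finishes at 114 + 10 = minute 124.

124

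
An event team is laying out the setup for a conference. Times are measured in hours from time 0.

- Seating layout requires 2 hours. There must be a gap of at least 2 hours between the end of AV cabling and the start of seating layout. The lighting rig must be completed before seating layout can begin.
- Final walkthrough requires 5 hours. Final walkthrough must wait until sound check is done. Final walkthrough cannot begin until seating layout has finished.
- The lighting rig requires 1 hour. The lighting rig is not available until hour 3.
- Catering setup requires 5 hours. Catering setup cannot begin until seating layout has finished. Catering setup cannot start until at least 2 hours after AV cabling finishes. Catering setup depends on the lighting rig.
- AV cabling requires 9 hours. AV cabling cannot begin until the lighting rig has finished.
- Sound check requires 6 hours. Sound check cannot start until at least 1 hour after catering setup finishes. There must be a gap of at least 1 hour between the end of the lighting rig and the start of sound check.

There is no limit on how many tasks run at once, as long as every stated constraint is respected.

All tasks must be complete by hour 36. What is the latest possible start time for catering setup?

Final walkthrough has no dependents, so it just needs to finish by hour 36. Starting by 36 − 5 = hour 31 achieves that.
Sound check has to be done before final walkthrough (must start by hour 31). That means finishing by hour 31, i.e. starting by 31 − 6 = hour 25.
Catering setup has to be done before sound check (must start by hour 25, minus 1-hour gap → hour 24). That means finishing by hour 24, i.e. starting by 24 − 5 = hour 19.

19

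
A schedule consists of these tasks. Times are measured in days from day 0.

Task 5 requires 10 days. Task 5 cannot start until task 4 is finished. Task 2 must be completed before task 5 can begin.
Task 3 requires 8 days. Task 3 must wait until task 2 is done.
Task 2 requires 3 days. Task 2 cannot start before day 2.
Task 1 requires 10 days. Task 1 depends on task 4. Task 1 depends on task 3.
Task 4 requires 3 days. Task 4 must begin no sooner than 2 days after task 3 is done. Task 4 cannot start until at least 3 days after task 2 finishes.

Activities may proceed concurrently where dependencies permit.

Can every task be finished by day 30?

Yes

Task 2 cannot begin until its own release at day 2. It runs from day 2 to 2 + 3 = day 5.
After task 2 (finishes day 5), task 3 can start at day 5 and finishes at day 13.
Task 4 cannot start until task 3 (finishes day 13, plus 2-day gap → day 15); task 2 (finishes day 5, plus 3-day gap → day 8). The controlling bound is day 15, so task 4 finishes at 15 + 3 = day 18.
Task 5 has to wait for task 4 (finishes day 18); task 2 (finishes day 5). The latest of these is day 18, so task 5 runs day 18 to 18 + 10 = day 28.
Task 1 cannot start until task 4 (finishes day 18); task 3 (finishes day 13). The controlling bound is day 18, so task 1 finishes at 18 + 10 = day 28.
Every task is finished by day 28, which is no later than the deadline of 30, so the schedule is feasible.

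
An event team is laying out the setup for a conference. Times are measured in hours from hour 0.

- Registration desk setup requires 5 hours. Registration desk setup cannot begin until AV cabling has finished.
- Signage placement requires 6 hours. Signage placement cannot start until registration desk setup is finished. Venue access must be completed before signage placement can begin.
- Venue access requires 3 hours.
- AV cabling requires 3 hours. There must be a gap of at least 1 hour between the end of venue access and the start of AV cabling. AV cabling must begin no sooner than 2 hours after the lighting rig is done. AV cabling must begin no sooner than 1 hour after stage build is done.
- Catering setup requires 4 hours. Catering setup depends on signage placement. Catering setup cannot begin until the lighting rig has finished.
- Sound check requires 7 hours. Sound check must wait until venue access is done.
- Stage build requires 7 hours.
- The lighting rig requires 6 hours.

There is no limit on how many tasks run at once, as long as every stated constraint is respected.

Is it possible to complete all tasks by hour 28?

Yes

The lighting rig can start immediately at hour 0; it finishes at hour 6.
Stage build has no prerequisites, so it starts at hour 0 and finishes at hour 7.
Venue access has no prerequisites, so it starts at hour 0 and finishes at hour 3.
Sound check waits on venue access (finishes hour 3), so it starts at hour 3 and finishes at 3 + 7 = hour 10.
AV cabling needs all of venue access (finishes hour 3, plus 1-hour gap → hour 4); the lighting rig (finishes hour 6, plus 2-hour gap → hour 8); stage build (finishes hour 7, plus 1-hour gap → hour 8). That puts its earliest start at hour 8; it finishes at 8 + 3 = hour 11.
After AV cabling (finishes hour 11), registration desk setup can start at hour 11 and finishes at hour 16.
Signage placement has to wait for registration desk setup (finishes hour 16); venue access (finishes hour 3). The latest of these is hour 16, so signage placement runs hour 16 to 16 + 6 = hour 22.
For catering setup: signage placement (finishes hour 22); the lighting rig (finishes hour 6). Taking the maximum gives a start of hour 22, and it finishes at 22 + 4 = hour 26.
Every task is finished by hour 26, which is no later than the deadline of 28, so the schedule is feasible.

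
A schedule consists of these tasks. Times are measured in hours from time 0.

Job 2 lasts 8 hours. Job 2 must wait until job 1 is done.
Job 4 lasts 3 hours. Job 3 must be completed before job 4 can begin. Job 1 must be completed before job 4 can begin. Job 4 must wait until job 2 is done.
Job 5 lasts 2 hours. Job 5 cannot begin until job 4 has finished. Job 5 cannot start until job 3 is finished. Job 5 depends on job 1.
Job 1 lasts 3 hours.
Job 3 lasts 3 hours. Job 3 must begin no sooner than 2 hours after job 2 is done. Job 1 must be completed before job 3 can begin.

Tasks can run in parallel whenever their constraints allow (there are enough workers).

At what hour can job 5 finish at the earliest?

21

Job 1 has no prerequisites, so it starts at hour 0 and finishes at hour 3.
Job 2 cannot begin until job 1 (finishes hour 3). It runs from hour 3 to 3 + 8 = hour 11.
For job 3: job 2 (finishes hour 11, plus 2-hour gap → hour 13); job 1 (finishes hour 3). Taking the maximum gives a start of hour 13, and it finishes at 13 + 3 = hour 16.
Job 4 has to wait for job 3 (finishes hour 16); job 1 (finishes hour 3); job 2 (finishes hour 11). The latest of these is hour 16, so job 4 runs hour 16 to 16 + 3 = hour 19.
For job 5: job 4 (finishes hour 19); job 3 (finishes hour 16); job 1 (finishes hour 3). Taking the maximum gives a start of hour 19, and it finishes at 19 + 2 = hour 21.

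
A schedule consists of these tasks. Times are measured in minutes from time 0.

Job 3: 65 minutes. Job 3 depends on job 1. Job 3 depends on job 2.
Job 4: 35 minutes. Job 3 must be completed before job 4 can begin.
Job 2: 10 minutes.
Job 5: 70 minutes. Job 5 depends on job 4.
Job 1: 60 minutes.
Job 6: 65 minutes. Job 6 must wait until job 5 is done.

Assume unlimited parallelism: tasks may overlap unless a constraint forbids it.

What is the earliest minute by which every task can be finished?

Nothing blocks job 2, so it runs from minute 0 to minute 10.
Nothing blocks job 1, so it runs from minute 0 to minute 60.
Job 3 has to wait for job 1 (finishes minute 60); job 2 (finishes minute 10). The latest of these is minute 60, so job 3 runs minute 60 to 60 + 65 = minute 125.
Job 4 cannot begin until job 3 (finishes minute 125). It runs from minute 125 to 125 + 35 = minute 160.
Job 5 cannot begin until job 4 (finishes minute 160). It runs from minute 160 to 160 + 70 = minute 230.
After job 5 (finishes minute 230), job 6 can start at minute 230 and finishes at minute 295.
All tasks are finished once the last one completes. Finish times: Job 1 at 60, Job 2 at 10, Job 3 at 125, Job 4 at 160, Job 5 at 230, Job 6 at 295. The latest is minute 295.

295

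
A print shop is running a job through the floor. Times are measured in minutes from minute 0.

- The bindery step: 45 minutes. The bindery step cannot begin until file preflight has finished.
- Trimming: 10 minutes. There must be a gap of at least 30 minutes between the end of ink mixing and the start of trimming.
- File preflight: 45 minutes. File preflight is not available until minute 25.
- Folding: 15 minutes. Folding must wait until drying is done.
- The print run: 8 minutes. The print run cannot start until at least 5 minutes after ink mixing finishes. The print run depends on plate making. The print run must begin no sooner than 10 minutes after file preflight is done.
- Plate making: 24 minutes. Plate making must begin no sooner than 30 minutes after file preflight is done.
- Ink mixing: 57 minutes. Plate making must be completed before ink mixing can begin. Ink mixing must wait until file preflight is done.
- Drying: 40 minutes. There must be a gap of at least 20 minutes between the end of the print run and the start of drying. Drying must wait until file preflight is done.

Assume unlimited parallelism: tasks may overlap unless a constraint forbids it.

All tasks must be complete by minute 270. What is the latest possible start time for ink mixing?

125

Folding has no dependents, so it just needs to finish by minute 270. Starting by 270 − 15 = minute 255 achieves that.
Drying has to be done before folding (must start by minute 255). That means finishing by minute 255, i.e. starting by 255 − 40 = minute 215.
Since drying (must start by minute 215, minus 20-minute gap → minute 195) depends on it, the print run must finish by minute 195. Backing off its 8-minute duration gives a latest start of minute 187.
Trimming must finish by minute 270; it takes 10 minutes, so it must start by 270 − 10 = minute 260.
Ink mixing feeds the print run (must start by minute 187, minus 5-minute gap → minute 182); trimming (must start by minute 260, minus 30-minute gap → minute 230). Taking the minimum, ink mixing must finish by minute 182 and start by 182 − 57 = minute 125.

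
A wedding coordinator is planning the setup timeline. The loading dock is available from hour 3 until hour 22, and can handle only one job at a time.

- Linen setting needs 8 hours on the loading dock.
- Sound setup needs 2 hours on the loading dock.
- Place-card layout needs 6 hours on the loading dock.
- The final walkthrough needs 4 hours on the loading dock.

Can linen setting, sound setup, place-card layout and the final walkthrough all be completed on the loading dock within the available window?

No

The loading dock window is 22 − 3 = 19 hours.
Running back to back, the jobs need 8 + 2 + 6 + 4 = 20 hours on the loading dock.
Since 20 > 19, they cannot all fit.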